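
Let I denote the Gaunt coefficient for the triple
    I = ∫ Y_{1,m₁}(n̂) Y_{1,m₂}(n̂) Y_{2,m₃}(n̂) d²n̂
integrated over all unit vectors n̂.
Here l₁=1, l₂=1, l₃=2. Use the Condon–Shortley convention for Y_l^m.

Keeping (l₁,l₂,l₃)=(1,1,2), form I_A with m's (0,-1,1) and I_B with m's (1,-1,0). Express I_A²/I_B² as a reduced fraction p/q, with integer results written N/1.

Same 1,1,2: normalisation and zero-m 3j drop out of the ratio.
A: Δ: 0! 2! 2! / 5! → 1/30; sum: t=0:+1/2 = 1/2; 3j²(1 1 2; 0 -1 1) = Δ·Π!·Σ² = 1/10  (sign -1)
B: Δ: 0! 2! 2! / 5! → 1/30; sum: t=0:+1/4 = 1/4; 3j²(1 1 2; 1 -1 0) = Δ·Π!·Σ² = 1/30  (sign +1)
I_A²/I_B² = (1/10)/(1/30) = 3/1

3/1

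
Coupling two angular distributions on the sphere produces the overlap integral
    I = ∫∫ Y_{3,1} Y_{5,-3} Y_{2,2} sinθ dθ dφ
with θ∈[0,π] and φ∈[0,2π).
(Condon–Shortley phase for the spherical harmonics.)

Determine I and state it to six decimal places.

-0.200476

Checks pass: Σm=0; 10 even; l₃=2∈[2,8].
(2·3+1)(2·5+1)(2·2+1) = 385
Δ: 6! 0! 4! / 11! → 1/2310
sum: t=3:−1/144 = -1/144
3j²(3 5 2; 0 0 0) = Δ·Π!·Σ² = 10/231  (sign -1)
sum: t=2:+1/1152 = 1/1152
3j²(3 5 2; 1 -3 2) = Δ·Π!·Σ² = 1/33  (sign +1)
combine: 4πI² = 385·10/231·1/33 = 50/99
take √, sign -1: I = -0.20047604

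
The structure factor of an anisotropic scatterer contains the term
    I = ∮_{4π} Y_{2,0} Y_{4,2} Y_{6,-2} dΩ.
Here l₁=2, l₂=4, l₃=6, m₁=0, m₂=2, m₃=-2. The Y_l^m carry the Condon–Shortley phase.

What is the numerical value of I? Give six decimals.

0.206144

m-sum 0 ✓  L=12 even ✓  2≤6≤6 ✓
Π(2lᵢ+1) = 5×9×13 = 585
triangle coeff Δ(2,4,6) = 1/6435
Σ_t [0,0]: t=0:+1/2304 = 1/2304
(3j)²=5/143 [(2 4 6; 0 0 0)], sign=+1
Σ_t [0,0]: t=0:+1/5760 = 1/5760
(3j)²=56/2145 [(2 4 6; 0 2 -2)], sign=+1
⇒ 4πI² = 840/1573
I = (+1)√(840/1573/(4π)) = 0.20614383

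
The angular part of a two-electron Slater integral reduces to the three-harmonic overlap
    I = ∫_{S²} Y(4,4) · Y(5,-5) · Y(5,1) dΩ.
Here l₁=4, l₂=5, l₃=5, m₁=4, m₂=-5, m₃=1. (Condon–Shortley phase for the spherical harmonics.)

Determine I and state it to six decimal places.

-0.075170

Rules hold: Σm=0, L=14 even, 1≤5≤9.
N = 9·11·11 = 1089
Δ = 4!·4!·6!/15! = 1/3153150
Racah Σ t=0..4: t=0:+1/69120 t=1:−1/1728 t=2:+1/576 t=3:−1/1728 t=4:+1/69120 = 7/11520
⇒ 3j(4 5 5; 0 0 0)² = 2/143, sgn -1
Racah Σ t=0..0: t=0:+1/414720 = 1/414720
⇒ 3j(4 5 5; 4 -5 1)² = 2/429, sgn +1
4πI² = N·(3j₀)²·(3jₘ)² = 12/169
I = -1·√(0.0710059/4π) = -0.07516962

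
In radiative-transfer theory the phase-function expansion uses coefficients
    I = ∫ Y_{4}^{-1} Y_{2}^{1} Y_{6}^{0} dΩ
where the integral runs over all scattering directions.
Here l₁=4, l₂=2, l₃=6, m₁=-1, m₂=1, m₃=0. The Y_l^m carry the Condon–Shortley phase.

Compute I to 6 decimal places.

0.174223

Checks pass: Σm=0; 12 even; l₃=6∈[2,6].
(2·4+1)(2·2+1)(2·6+1) = 585
Δ: 0! 8! 4! / 13! → 1/6435
sum: t=0:+1/2304 = 1/2304
3j²(4 2 6; 0 0 0) = Δ·Π!·Σ² = 5/143  (sign +1)
sum: t=0:+1/4320 = 1/4320
3j²(4 2 6; -1 1 0) = Δ·Π!·Σ² = 8/429  (sign +1)
combine: 4πI² = 585·5/143·8/429 = 600/1573
take √, sign +1: I = 0.17422334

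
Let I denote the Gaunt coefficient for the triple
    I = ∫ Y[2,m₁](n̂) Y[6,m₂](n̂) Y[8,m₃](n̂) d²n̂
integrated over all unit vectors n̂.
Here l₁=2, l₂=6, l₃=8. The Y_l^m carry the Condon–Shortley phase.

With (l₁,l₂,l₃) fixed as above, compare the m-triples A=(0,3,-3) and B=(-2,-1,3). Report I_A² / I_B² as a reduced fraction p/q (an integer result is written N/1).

Same 2,6,8: normalisation and zero-m 3j drop out of the ratio.
A: Δ: 0! 4! 12! / 17! → 1/30940; sum: t=0:+1/8709120 = 1/8709120; 3j²(2 6 8; 0 3 -3) = Δ·Π!·Σ² = 55/3094  (sign -1)
B: Δ: 0! 4! 12! / 17! → 1/30940; sum: t=0:+1/14515200 = 1/14515200; 3j²(2 6 8; -2 -1 3) = Δ·Π!·Σ² = 33/3094  (sign -1)
I_A²/I_B² = (55/3094)/(33/3094) = 5/3

5/3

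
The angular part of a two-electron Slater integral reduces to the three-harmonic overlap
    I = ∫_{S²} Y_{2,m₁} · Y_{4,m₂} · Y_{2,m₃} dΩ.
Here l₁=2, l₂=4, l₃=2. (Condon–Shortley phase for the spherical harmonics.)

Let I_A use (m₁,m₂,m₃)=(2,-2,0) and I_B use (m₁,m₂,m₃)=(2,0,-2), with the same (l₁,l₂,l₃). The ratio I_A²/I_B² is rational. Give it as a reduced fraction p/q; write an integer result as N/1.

15/1

Shared (l₁,l₂,l₃)=(2,4,2): N and (l;000)² cancel in I_A²/I_B².
A: Δ = 4!·0!·4!/9! = 1/630; Racah Σ t=0..0: t=0:+1/96 = 1/96; ⇒ 3j(2 4 2; 2 -2 0)² = 1/42, sgn +1
B: Δ = 4!·0!·4!/9! = 1/630; Racah Σ t=0..0: t=0:+1/576 = 1/576; ⇒ 3j(2 4 2; 2 0 -2)² = 1/630, sgn +1
I_A²/I_B² = (1/42)/(1/630) = 15/1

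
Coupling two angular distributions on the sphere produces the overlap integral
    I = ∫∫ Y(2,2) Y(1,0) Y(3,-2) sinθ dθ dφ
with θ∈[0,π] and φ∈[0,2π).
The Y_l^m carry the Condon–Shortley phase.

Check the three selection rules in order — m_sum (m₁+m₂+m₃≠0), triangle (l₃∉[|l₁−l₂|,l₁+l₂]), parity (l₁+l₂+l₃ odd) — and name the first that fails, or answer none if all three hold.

Σmᵢ = 0  ✓
l₃∈[|l₁−l₂|,l₁+l₂]=[1,3], have l₃=3  ✓
Σlᵢ = 6 ⇒ even  ✓

none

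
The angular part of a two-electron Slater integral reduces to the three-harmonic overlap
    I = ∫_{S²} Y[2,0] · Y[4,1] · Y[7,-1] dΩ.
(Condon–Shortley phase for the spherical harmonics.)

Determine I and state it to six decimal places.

triangle: need 2≤l₃≤6, have 7; I=0

0.000000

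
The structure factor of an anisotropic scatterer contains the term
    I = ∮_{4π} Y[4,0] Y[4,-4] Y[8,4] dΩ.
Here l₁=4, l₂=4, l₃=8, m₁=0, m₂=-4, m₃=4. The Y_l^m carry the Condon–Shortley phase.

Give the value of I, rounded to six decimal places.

0.074514

Rules hold: Σm=0, L=16 even, 0≤8≤8.
N = 9·9·17 = 1377
Δ = 0!·8!·8!/17! = 1/218790
Racah Σ t=0..0: t=0:+1/331776 = 1/331776
⇒ 3j(4 4 8; 0 0 0)² = 490/21879, sgn +1
Racah Σ t=0..0: t=0:+1/23224320 = 1/23224320
⇒ 3j(4 4 8; 0 -4 4)² = 1/442, sgn +1
4πI² = N·(3j₀)²·(3jₘ)² = 2205/31603
I = +1·√(0.0697719/4π) = 0.07451354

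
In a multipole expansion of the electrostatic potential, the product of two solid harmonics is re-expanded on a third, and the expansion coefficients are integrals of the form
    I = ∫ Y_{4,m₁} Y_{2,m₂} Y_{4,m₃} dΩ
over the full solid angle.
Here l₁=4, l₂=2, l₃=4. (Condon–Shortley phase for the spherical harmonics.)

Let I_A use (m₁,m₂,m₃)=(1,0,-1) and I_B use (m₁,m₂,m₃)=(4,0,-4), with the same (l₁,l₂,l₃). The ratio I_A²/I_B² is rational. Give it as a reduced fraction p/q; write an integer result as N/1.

289/784

Shared (l₁,l₂,l₃)=(4,2,4): N and (l;000)² cancel in I_A²/I_B².
A: Δ = 2!·6!·2!/11! = 1/13860; Racah Σ t=0..2: t=0:+1/144 t=1:−1/48 t=2:+1/480 = -17/1440; ⇒ 3j(4 2 4; 1 0 -1)² = 289/13860, sgn +1
B: Δ = 2!·6!·2!/11! = 1/13860; Racah Σ t=0..0: t=0:+1/2880 = 1/2880; ⇒ 3j(4 2 4; 4 0 -4)² = 28/495, sgn +1
I_A²/I_B² = (289/13860)/(28/495) = 289/784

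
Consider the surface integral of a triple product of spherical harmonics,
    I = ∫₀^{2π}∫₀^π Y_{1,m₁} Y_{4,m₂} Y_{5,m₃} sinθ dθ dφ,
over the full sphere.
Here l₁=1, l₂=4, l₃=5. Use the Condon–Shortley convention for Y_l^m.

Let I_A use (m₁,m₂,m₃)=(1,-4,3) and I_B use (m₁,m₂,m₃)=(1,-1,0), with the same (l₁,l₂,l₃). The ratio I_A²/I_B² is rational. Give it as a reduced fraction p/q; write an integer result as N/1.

1/10

l's match ⇒ only the (l;m) 3-j factors differ between A and B.
A: triangle coeff Δ(1,4,5) = 1/495; Σ_t [0,0]: t=0:+1/80640 = 1/80640; (3j)²=1/495 [(1 4 5; 1 -4 3)], sign=+1
B: triangle coeff Δ(1,4,5) = 1/495; Σ_t [0,0]: t=0:+1/1440 = 1/1440; (3j)²=2/99 [(1 4 5; 1 -1 0)], sign=-1
I_A²/I_B² = (1/495)/(2/99) = 1/10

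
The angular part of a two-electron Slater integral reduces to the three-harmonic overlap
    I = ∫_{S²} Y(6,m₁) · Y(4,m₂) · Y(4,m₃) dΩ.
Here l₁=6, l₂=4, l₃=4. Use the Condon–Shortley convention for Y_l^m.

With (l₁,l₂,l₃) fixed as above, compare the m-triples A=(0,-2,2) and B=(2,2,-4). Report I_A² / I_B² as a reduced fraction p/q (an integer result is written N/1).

121/60

l's match ⇒ only the (l;m) 3-j factors differ between A and B.
A: triangle coeff Δ(6,4,4) = 1/1261260; Σ_t [0,2]: t=0:+1/1036800 t=1:−1/14400 t=2:+1/4608 = 77/518400; (3j)²=11/585 [(6 4 4; 0 -2 2)], sign=+1
B: triangle coeff Δ(6,4,4) = 1/1261260; Σ_t [4,4]: t=4:+1/69120 = 1/69120; (3j)²=4/429 [(6 4 4; 2 2 -4)], sign=+1
I_A²/I_B² = (11/585)/(4/429) = 121/60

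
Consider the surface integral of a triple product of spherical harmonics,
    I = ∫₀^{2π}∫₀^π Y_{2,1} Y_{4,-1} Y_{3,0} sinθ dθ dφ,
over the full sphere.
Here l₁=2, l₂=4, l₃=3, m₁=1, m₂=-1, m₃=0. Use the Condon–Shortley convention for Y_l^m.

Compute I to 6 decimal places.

0.000000

l₁+l₂+l₃=9 is odd: 3j(l;000)=0 ⇒ I=0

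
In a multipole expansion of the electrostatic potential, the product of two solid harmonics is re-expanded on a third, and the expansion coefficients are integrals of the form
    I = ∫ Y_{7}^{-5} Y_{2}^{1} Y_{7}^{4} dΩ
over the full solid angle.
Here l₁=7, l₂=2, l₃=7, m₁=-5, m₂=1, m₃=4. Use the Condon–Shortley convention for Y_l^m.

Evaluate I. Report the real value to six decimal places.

-0.188767

m-sum 0 ✓  L=16 even ✓  5≤7≤9 ✓
Π(2lᵢ+1) = 15×5×15 = 1125
triangle coeff Δ(7,2,7) = 1/185640
Σ_t [0,2]: t=0:+1/2419200 t=1:−1/518400 t=2:+1/2419200 = -1/907200
(3j)²=56/3315 [(7 2 7; 0 0 0)], sign=+1
Σ_t [1,2]: t=1:−1/79833600 t=2:+1/14515200 = 1/17740800
(3j)²=729/30940 [(7 2 7; -5 1 4)], sign=-1
⇒ 4πI² = 21870/48841
I = (-1)√(21870/48841/(4π)) = -0.18876748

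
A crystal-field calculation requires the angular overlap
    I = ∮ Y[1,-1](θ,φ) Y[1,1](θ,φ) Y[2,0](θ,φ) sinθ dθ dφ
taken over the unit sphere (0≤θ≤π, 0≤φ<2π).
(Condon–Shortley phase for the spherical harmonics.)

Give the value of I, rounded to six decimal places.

0.126157

m-sum 0 ✓  L=4 even ✓  0≤2≤2 ✓
Π(2lᵢ+1) = 3×3×5 = 45
triangle coeff Δ(1,1,2) = 1/30
Σ_t [0,0]: t=0:+1/1 = 1/1
(3j)²=2/15 [(1 1 2; 0 0 0)], sign=+1
Σ_t [0,0]: t=0:+1/4 = 1/4
(3j)²=1/30 [(1 1 2; -1 1 0)], sign=+1
⇒ 4πI² = 1/5
I = (+1)√(1/5/(4π)) = 0.12615663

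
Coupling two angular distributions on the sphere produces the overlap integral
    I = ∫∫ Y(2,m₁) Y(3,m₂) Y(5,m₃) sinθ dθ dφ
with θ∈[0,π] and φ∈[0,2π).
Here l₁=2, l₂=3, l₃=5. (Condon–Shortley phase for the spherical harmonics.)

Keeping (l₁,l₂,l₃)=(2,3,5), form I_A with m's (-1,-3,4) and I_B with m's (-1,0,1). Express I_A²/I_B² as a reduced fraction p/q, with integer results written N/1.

l's match ⇒ only the (l;m) 3-j factors differ between A and B.
A: triangle coeff Δ(2,3,5) = 1/2310; Σ_t [0,0]: t=0:+1/4320 = 1/4320; (3j)²=2/55 [(2 3 5; -1 -3 4)], sign=-1
B: triangle coeff Δ(2,3,5) = 1/2310; Σ_t [0,0]: t=0:+1/216 = 1/216; (3j)²=8/231 [(2 3 5; -1 0 1)], sign=+1
I_A²/I_B² = (2/55)/(8/231) = 21/20

21/20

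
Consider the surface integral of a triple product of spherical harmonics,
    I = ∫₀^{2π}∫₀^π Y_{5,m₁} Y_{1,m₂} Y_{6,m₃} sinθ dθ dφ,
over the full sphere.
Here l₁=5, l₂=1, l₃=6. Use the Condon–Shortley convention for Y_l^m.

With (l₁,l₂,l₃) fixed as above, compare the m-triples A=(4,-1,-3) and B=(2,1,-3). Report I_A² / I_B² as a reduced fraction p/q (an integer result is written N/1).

Same 5,1,6: normalisation and zero-m 3j drop out of the ratio.
A: Δ: 0! 10! 2! / 13! → 1/858; sum: t=0:+1/725760 = 1/725760; 3j²(5 1 6; 4 -1 -3) = Δ·Π!·Σ² = 1/286  (sign -1)
B: Δ: 0! 10! 2! / 13! → 1/858; sum: t=0:+1/60480 = 1/60480; 3j²(5 1 6; 2 1 -3) = Δ·Π!·Σ² = 6/143  (sign -1)
I_A²/I_B² = (1/286)/(6/143) = 1/12

1/12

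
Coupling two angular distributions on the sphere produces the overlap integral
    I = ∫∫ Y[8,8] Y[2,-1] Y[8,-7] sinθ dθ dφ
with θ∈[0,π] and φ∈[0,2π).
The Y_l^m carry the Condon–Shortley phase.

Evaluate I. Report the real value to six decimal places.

0.162642

Rules hold: Σm=0, L=18 even, 6≤8≤10.
N = 17·5·17 = 1445
Δ = 2!·14!·2!/19! = 1/348840
Racah Σ t=0..2: t=0:+1/116121600 t=1:−1/25401600 t=2:+1/116121600 = -1/45158400
⇒ 3j(8 2 8; 0 0 0)² = 24/1615, sgn -1
Racah Σ t=0..0: t=0:+1/174356582400 = 1/174356582400
⇒ 3j(8 2 8; 8 -1 -7)² = 5/323, sgn -1
4πI² = N·(3j₀)²·(3jₘ)² = 120/361
I = +1·√(0.33241/4π) = 0.16264177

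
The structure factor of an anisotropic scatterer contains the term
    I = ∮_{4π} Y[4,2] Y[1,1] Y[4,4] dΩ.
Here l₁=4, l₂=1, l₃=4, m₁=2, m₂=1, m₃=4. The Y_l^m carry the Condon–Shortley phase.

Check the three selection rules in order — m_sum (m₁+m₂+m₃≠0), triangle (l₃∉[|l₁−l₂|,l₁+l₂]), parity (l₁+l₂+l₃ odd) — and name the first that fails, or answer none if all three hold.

azimuthal sum: 2 + 1 + 4 = 7  ✗
3 ≤ 4 ≤ 5 (triangle on l)
L = 4 + 1 + 4 = 9 (odd)

m_sum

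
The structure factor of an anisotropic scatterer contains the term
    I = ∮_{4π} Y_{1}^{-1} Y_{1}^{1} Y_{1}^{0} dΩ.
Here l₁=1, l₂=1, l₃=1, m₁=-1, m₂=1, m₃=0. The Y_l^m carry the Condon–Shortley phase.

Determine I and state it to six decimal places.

L=3 odd ⇒ parity kills the (l;000) factor ⇒ I = 0

0.000000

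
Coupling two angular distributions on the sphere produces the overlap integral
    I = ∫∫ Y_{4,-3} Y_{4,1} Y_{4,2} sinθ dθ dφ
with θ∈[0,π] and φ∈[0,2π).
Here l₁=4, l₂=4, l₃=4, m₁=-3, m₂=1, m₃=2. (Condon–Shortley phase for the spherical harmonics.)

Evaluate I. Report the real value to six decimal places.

m-sum 0 ✓  L=12 even ✓  0≤4≤8 ✓
Π(2lᵢ+1) = 9×9×9 = 729
triangle coeff Δ(4,4,4) = 1/450450
Σ_t [0,4]: t=0:+1/13824 t=1:−1/216 t=2:+1/64 t=3:−1/216 t=4:+1/13824 = 5/768
(3j)²=18/1001 [(4 4 4; 0 0 0)], sign=+1
Σ_t [3,4]: t=3:−1/576 t=4:+1/864 = -1/1728
(3j)²=5/1287 [(4 4 4; -3 1 2)], sign=-1
⇒ 4πI² = 7290/143143
I = (-1)√(7290/143143/(4π)) = -0.06366105

-0.063661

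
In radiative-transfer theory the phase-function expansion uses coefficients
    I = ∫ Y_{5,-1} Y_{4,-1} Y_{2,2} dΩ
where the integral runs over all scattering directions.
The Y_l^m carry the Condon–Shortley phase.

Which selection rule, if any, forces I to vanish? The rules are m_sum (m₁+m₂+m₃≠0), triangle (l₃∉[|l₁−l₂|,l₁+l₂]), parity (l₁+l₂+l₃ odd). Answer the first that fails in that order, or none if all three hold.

m₁+m₂+m₃ = -1 − 1 + 2 = 0  ✓
triangle: |5−4|=1 ≤ l₃=2 ≤ 5+4=9  ✓
parity: l₁+l₂+l₃ = 11 is odd  ✗

parity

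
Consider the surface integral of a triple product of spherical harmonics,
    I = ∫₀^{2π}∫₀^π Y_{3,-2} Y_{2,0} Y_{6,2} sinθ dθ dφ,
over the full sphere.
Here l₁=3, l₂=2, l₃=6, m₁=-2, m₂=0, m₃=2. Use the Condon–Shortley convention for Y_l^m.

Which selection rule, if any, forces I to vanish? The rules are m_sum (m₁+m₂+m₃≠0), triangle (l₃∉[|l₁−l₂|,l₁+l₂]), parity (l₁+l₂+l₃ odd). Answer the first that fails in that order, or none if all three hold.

m₁+m₂+m₃ = -2 + 0 + 2 = 0  ✓
triangle: |3−2|=1 ≤ l₃=6 ≤ 3+2=5  ✗
parity: l₁+l₂+l₃ = 11 is odd

triangle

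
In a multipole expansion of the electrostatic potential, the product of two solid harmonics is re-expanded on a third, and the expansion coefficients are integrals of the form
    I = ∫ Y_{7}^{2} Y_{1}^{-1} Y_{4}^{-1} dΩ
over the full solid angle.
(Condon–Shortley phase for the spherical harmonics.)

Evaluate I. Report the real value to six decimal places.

0.000000

|7−1|≤4≤7+1 violated ⇒ I = 0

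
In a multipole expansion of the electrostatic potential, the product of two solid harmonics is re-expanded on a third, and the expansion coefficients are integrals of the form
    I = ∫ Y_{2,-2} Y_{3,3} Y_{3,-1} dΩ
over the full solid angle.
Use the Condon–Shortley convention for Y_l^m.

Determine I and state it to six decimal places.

Rules hold: Σm=0, L=8 even, 1≤3≤5.
N = 5·7·7 = 245
Δ = 2!·2!·4!/9! = 1/3780
Racah Σ t=0..2: t=0:+1/24 t=1:−1/4 t=2:+1/24 = -1/6
⇒ 3j(2 3 3; 0 0 0)² = 4/105, sgn +1
Racah Σ t=2..2: t=2:+1/96 = 1/96
⇒ 3j(2 3 3; -2 3 -1)² = 1/42, sgn +1
4πI² = N·(3j₀)²·(3jₘ)² = 2/9
I = +1·√(0.222222/4π) = 0.13298076

0.132981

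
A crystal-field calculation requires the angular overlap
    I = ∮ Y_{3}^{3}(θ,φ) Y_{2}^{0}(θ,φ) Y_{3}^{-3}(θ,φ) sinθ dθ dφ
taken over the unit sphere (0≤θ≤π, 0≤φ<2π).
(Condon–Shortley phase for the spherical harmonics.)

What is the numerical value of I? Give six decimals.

0.210261

Rules hold: Σm=0, L=8 even, 1≤3≤5.
N = 7·5·7 = 245
Δ = 2!·4!·2!/9! = 1/3780
Racah Σ t=0..2: t=0:+1/24 t=1:−1/4 t=2:+1/24 = -1/6
⇒ 3j(3 2 3; 0 0 0)² = 4/105, sgn +1
Racah Σ t=0..0: t=0:+1/96 = 1/96
⇒ 3j(3 2 3; 3 0 -3)² = 5/84, sgn +1
4πI² = N·(3j₀)²·(3jₘ)² = 5/9
I = +1·√(0.555556/4π) = 0.21026104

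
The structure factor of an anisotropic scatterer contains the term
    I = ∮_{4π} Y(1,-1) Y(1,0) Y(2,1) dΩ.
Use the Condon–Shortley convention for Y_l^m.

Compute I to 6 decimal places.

Checks pass: Σm=0; 4 even; l₃=2∈[0,2].
(2·1+1)(2·1+1)(2·2+1) = 45
Δ: 0! 2! 2! / 5! → 1/30
sum: t=0:+1/1 = 1/1
3j²(1 1 2; 0 0 0) = Δ·Π!·Σ² = 2/15  (sign +1)
sum: t=0:+1/2 = 1/2
3j²(1 1 2; -1 0 1) = Δ·Π!·Σ² = 1/10  (sign -1)
combine: 4πI² = 45·2/15·1/10 = 3/5
take √, sign -1: I = -0.21850969

-0.218510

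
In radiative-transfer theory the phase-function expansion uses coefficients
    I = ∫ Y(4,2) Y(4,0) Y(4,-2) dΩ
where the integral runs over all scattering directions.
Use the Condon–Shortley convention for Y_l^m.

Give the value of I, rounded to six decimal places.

Rules hold: Σm=0, L=12 even, 0≤4≤8.
N = 9·9·9 = 729
Δ = 4!·4!·4!/13! = 1/450450
Racah Σ t=0..4: t=0:+1/13824 t=1:−1/216 t=2:+1/64 t=3:−1/216 t=4:+1/13824 = 5/768
⇒ 3j(4 4 4; 0 0 0)² = 18/1001, sgn +1
Racah Σ t=0..2: t=0:+1/2304 t=1:−1/216 t=2:+1/384 = -11/6912
⇒ 3j(4 4 4; 2 0 -2)² = 11/1638, sgn -1
4πI² = N·(3j₀)²·(3jₘ)² = 729/8281
I = -1·√(0.0880328/4π) = -0.08369845

-0.083698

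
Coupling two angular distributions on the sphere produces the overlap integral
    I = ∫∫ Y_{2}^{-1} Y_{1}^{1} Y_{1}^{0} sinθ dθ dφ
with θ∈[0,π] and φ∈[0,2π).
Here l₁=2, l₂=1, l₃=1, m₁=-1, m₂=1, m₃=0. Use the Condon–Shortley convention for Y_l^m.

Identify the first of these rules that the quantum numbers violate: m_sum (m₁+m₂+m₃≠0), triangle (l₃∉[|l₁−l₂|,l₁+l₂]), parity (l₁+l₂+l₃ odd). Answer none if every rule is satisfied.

m₁+m₂+m₃ = -1 + 1 + 0 = 0  ✓
triangle: |2−1|=1 ≤ l₃=1 ≤ 2+1=3  ✓
parity: l₁+l₂+l₃ = 4 is even  ✓

none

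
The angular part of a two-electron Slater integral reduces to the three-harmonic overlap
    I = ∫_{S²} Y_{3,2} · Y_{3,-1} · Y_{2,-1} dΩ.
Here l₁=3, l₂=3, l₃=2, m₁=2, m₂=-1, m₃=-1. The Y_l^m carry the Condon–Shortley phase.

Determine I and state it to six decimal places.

0.162868

Checks pass: Σm=0; 8 even; l₃=2∈[0,6].
(2·3+1)(2·3+1)(2·2+1) = 245
Δ: 4! 2! 2! / 9! → 1/3780
sum: t=1:−1/24 t=2:+1/4 t=3:−1/24 = 1/6
3j²(3 3 2; 0 0 0) = Δ·Π!·Σ² = 4/105  (sign +1)
sum: t=0:+1/48 t=1:−1/12 = -1/16
3j²(3 3 2; 2 -1 -1) = Δ·Π!·Σ² = 1/28  (sign +1)
combine: 4πI² = 245·4/105·1/28 = 1/3
take √, sign +1: I = 0.16286750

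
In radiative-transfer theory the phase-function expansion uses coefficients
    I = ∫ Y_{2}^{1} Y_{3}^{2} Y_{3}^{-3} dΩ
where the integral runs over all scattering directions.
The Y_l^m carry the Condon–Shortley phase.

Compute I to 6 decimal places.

m-sum 0 ✓  L=8 even ✓  1≤3≤5 ✓
Π(2lᵢ+1) = 5×7×7 = 245
triangle coeff Δ(2,3,3) = 1/3780
Σ_t [0,2]: t=0:+1/24 t=1:−1/4 t=2:+1/24 = -1/6
(3j)²=4/105 [(2 3 3; 0 0 0)], sign=+1
Σ_t [1,1]: t=1:−1/48 = -1/48
(3j)²=5/84 [(2 3 3; 1 2 -3)], sign=-1
⇒ 4πI² = 5/9
I = (-1)√(5/9/(4π)) = -0.21026104

-0.210261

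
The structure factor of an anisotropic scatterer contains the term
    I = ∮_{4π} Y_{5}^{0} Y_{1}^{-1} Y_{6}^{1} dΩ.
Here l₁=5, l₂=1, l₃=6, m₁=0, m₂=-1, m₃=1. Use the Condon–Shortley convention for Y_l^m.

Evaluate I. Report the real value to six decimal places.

m-sum 0 ✓  L=12 even ✓  4≤6≤6 ✓
Π(2lᵢ+1) = 11×3×13 = 429
triangle coeff Δ(5,1,6) = 1/858
Σ_t [0,0]: t=0:+1/14400 = 1/14400
(3j)²=6/143 [(5 1 6; 0 0 0)], sign=+1
Σ_t [0,0]: t=0:+1/28800 = 1/28800
(3j)²=7/286 [(5 1 6; 0 -1 1)], sign=-1
⇒ 4πI² = 63/143
I = (-1)√(63/143/(4π)) = -0.18723944

-0.187239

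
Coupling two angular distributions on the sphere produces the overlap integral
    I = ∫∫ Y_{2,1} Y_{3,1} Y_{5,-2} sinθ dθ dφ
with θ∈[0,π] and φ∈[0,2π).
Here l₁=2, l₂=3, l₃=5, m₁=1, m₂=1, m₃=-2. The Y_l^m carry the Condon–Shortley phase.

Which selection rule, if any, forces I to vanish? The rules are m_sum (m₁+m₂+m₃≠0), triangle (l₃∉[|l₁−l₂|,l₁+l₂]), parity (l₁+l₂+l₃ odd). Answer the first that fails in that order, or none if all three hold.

azimuthal sum: 1 + 1 − 2 = 0  ✓
1 ≤ 5 ≤ 5 (triangle on l)  ✓
L = 2 + 3 + 5 = 10 (even)  ✓

none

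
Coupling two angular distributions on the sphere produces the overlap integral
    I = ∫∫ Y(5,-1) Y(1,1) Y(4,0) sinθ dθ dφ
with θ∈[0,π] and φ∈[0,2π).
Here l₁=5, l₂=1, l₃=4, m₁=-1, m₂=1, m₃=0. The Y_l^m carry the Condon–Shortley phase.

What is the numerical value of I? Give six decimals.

m-sum 0 ✓  L=10 even ✓  4≤4≤6 ✓
Π(2lᵢ+1) = 11×3×9 = 297
triangle coeff Δ(5,1,4) = 1/495
Σ_t [1,1]: t=1:−1/576 = -1/576
(3j)²=5/99 [(5 1 4; 0 0 0)], sign=-1
Σ_t [2,2]: t=2:+1/1152 = 1/1152
(3j)²=1/33 [(5 1 4; -1 1 0)], sign=+1
⇒ 4πI² = 5/11
I = (-1)√(5/11/(4π)) = -0.19018827

-0.190188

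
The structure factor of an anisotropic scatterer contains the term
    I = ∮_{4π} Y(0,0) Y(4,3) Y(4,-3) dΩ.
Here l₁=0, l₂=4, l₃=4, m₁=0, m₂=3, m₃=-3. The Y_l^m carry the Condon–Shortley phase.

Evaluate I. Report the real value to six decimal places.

-0.282095

m-sum 0 ✓  L=8 even ✓  4≤4≤4 ✓
Π(2lᵢ+1) = 1×9×9 = 81
triangle coeff Δ(0,4,4) = 1/9
Σ_t [0,0]: t=0:+1/576 = 1/576
(3j)²=1/9 [(0 4 4; 0 0 0)], sign=+1
Σ_t [0,0]: t=0:+1/5040 = 1/5040
(3j)²=1/9 [(0 4 4; 0 3 -3)], sign=-1
⇒ 4πI² = 1/1
I = (-1)√(1/1/(4π)) = -0.28209479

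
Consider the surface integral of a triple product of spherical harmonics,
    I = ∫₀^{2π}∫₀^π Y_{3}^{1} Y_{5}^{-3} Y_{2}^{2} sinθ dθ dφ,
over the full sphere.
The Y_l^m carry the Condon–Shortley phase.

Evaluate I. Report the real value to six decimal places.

-0.200476

Checks pass: Σm=0; 10 even; l₃=2∈[2,8].
(2·3+1)(2·5+1)(2·2+1) = 385
Δ: 6! 0! 4! / 11! → 1/2310
sum: t=3:−1/144 = -1/144
3j²(3 5 2; 0 0 0) = Δ·Π!·Σ² = 10/231  (sign -1)
sum: t=2:+1/1152 = 1/1152
3j²(3 5 2; 1 -3 2) = Δ·Π!·Σ² = 1/33  (sign +1)
combine: 4πI² = 385·10/231·1/33 = 50/99
take √, sign -1: I = -0.20047604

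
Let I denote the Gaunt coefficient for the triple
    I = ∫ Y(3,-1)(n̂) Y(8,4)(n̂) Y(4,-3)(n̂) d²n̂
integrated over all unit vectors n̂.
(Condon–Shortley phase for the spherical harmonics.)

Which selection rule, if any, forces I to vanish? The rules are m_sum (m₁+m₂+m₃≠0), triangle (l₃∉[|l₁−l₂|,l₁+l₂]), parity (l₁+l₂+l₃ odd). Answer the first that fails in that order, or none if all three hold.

m₁+m₂+m₃ = -1 + 4 − 3 = 0  ✓
triangle: |3−8|=5 ≤ l₃=4 ≤ 3+8=11  ✗
parity: l₁+l₂+l₃ = 15 is odd

triangle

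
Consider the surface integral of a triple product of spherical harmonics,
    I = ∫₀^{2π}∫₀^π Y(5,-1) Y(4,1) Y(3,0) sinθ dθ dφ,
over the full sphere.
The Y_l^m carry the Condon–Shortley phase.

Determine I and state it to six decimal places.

-0.115089

Checks pass: Σm=0; 12 even; l₃=3∈[1,9].
(2·5+1)(2·4+1)(2·3+1) = 693
Δ: 6! 4! 2! / 13! → 1/180180
sum: t=2:+1/576 t=3:−1/144 t=4:+1/576 = -1/288
3j²(5 4 3; 0 0 0) = Δ·Π!·Σ² = 20/1001  (sign +1)
sum: t=3:−1/432 t=4:+1/192 t=5:−1/1440 = 19/8640
3j²(5 4 3; -1 1 0) = Δ·Π!·Σ² = 361/30030  (sign -1)
combine: 4πI² = 693·20/1001·361/30030 = 2166/13013
take √, sign -1: I = -0.11508947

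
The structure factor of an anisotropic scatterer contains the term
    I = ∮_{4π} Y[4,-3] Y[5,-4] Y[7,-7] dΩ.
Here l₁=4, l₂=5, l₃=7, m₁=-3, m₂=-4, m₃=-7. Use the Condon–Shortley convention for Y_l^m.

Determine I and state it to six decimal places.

0.000000

Σmᵢ = -14 ≠ 0, so the φ-integral vanishes; I = 0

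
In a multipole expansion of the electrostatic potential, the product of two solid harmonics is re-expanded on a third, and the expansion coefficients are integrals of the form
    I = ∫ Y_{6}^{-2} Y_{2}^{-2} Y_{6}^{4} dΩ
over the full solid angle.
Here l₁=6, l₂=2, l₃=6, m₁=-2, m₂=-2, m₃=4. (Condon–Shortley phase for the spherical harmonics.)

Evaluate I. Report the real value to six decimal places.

Rules hold: Σm=0, L=14 even, 4≤6≤8.
N = 13·5·13 = 845
Δ = 2!·10!·2!/15! = 1/90090
Racah Σ t=0..2: t=0:+1/69120 t=1:−1/14400 t=2:+1/69120 = -7/172800
⇒ 3j(6 2 6; 0 0 0)² = 14/715, sgn -1
Racah Σ t=0..0: t=0:+1/322560 = 1/322560
⇒ 3j(6 2 6; -2 -2 4)² = 18/1001, sgn +1
4πI² = N·(3j₀)²·(3jₘ)² = 36/121
I = -1·√(0.297521/4π) = -0.15386989

-0.153870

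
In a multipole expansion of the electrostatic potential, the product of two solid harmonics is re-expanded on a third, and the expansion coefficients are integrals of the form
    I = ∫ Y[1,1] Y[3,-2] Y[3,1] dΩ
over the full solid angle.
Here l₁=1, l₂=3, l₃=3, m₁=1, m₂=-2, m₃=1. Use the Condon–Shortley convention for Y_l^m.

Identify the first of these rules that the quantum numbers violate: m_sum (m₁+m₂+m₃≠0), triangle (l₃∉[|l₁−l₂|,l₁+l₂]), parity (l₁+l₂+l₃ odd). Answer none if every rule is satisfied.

Σmᵢ = 0  ✓
l₃∈[|l₁−l₂|,l₁+l₂]=[2,4], have l₃=3  ✓
Σlᵢ = 7 ⇒ odd  ✗

parity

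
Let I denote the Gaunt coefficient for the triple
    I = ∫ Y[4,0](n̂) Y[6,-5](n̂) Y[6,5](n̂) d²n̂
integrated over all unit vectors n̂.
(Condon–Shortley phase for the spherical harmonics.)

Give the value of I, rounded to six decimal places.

0.099563

Rules hold: Σm=0, L=16 even, 2≤6≤10.
N = 9·13·13 = 1521
Δ = 4!·4!·8!/17! = 1/15315300
Racah Σ t=0..4: t=0:+1/829440 t=1:−1/25920 t=2:+1/9216 t=3:−1/25920 t=4:+1/829440 = 7/207360
⇒ 3j(4 6 6; 0 0 0)² = 28/2431, sgn +1
Racah Σ t=0..1: t=0:+1/2903040 t=1:−1/1451520 = -1/2903040
⇒ 3j(4 6 6; 0 -5 5)² = 11/1547, sgn +1
4πI² = N·(3j₀)²·(3jₘ)² = 36/289
I = +1·√(0.124567/4π) = 0.09956287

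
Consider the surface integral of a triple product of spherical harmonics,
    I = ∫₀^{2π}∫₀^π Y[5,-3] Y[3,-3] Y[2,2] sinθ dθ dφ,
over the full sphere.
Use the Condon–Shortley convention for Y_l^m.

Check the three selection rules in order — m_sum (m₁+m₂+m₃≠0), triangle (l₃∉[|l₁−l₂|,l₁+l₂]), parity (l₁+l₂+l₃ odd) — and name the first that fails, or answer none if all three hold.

m_sum

Σmᵢ = -4  ✗
l₃∈[|l₁−l₂|,l₁+l₂]=[2,8], have l₃=2
Σlᵢ = 10 ⇒ even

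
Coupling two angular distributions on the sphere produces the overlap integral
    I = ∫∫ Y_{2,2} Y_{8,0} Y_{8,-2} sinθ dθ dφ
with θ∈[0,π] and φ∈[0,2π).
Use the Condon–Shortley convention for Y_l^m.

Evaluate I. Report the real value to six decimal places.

Checks pass: Σm=0; 18 even; l₃=8∈[6,10].
(2·2+1)(2·8+1)(2·8+1) = 1445
Δ: 2! 2! 14! / 19! → 1/348840
sum: t=0:+1/116121600 t=1:−1/25401600 t=2:+1/116121600 = -1/45158400
3j²(2 8 8; 0 0 0) = Δ·Π!·Σ² = 24/1615  (sign -1)
sum: t=0:+1/116121600 = 1/116121600
3j²(2 8 8; 2 0 -2) = Δ·Π!·Σ² = 7/323  (sign +1)
combine: 4πI² = 1445·24/1615·7/323 = 168/361
take √, sign -1: I = -0.19244034

-0.192440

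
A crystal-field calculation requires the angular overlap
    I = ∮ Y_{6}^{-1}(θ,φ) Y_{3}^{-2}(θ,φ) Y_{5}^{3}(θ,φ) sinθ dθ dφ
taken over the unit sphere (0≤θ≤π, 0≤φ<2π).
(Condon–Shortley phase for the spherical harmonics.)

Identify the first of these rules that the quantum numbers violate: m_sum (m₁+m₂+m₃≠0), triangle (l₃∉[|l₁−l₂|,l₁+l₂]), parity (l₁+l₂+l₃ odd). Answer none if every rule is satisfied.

Σmᵢ = 0  ✓
l₃∈[|l₁−l₂|,l₁+l₂]=[3,9], have l₃=5  ✓
Σlᵢ = 14 ⇒ even  ✓

none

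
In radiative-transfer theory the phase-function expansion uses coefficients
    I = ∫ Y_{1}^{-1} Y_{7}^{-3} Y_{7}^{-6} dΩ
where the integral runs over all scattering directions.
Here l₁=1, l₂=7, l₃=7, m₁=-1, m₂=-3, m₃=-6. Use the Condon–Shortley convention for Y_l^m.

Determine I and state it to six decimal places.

m-sum = -1 − 3 − 6 = -10 ≠ 0 ⇒ I = 0

0.000000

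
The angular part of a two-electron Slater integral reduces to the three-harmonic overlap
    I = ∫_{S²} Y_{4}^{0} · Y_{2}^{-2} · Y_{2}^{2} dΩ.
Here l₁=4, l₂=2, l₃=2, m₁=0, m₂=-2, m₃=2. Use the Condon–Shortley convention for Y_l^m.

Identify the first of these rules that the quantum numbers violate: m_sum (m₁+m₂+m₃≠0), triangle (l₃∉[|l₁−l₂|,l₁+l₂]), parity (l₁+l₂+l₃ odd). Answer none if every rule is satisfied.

m₁+m₂+m₃ = 0 − 2 + 2 = 0  ✓
triangle: |4−2|=2 ≤ l₃=2 ≤ 4+2=6  ✓
parity: l₁+l₂+l₃ = 8 is even  ✓

none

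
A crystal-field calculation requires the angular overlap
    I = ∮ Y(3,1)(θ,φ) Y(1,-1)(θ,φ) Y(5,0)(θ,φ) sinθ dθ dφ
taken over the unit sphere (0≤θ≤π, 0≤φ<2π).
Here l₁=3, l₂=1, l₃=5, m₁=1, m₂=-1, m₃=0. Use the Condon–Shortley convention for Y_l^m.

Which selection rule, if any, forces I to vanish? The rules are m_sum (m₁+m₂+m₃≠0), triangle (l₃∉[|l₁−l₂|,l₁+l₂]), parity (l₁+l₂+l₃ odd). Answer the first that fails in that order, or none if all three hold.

triangle

m₁+m₂+m₃ = 1 − 1 + 0 = 0  ✓
triangle: |3−1|=2 ≤ l₃=5 ≤ 3+1=4  ✗
parity: l₁+l₂+l₃ = 9 is odd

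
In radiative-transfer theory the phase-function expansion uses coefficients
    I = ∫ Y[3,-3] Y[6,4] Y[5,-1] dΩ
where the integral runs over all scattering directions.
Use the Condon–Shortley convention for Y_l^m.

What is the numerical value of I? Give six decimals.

-0.190675

Checks pass: Σm=0; 14 even; l₃=5∈[3,9].
(2·3+1)(2·6+1)(2·5+1) = 1001
Δ: 4! 2! 8! / 15! → 1/675675
sum: t=1:−1/8640 t=2:+1/2304 t=3:−1/8640 = 7/34560
3j²(3 6 5; 0 0 0) = Δ·Π!·Σ² = 7/429  (sign -1)
sum: t=4:+1/69120 = 1/69120
3j²(3 6 5; -3 4 -1) = Δ·Π!·Σ² = 4/143  (sign +1)
combine: 4πI² = 1001·7/429·4/143 = 196/429
take √, sign -1: I = -0.19067531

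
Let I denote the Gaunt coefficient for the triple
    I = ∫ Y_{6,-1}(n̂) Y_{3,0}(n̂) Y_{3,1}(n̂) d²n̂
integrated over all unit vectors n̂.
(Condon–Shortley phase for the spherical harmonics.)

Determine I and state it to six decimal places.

-0.221775

Checks pass: Σm=0; 12 even; l₃=3∈[3,9].
(2·6+1)(2·3+1)(2·3+1) = 637
Δ: 6! 6! 0! / 13! → 1/12012
sum: t=3:−1/1296 = -1/1296
3j²(6 3 3; 0 0 0) = Δ·Π!·Σ² = 100/3003  (sign +1)
sum: t=3:−1/1728 = -1/1728
3j²(6 3 3; -1 0 1) = Δ·Π!·Σ² = 25/858  (sign -1)
combine: 4πI² = 637·100/3003·25/858 = 8750/14157
take √, sign -1: I = -0.22177545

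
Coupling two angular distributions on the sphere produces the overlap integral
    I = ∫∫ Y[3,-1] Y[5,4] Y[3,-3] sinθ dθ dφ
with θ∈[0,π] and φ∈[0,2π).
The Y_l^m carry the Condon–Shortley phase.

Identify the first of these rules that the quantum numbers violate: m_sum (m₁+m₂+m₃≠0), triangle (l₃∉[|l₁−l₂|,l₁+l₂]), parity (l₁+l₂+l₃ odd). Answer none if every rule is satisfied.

Σmᵢ = 0  ✓
l₃∈[|l₁−l₂|,l₁+l₂]=[2,8], have l₃=3  ✓
Σlᵢ = 11 ⇒ odd  ✗

parity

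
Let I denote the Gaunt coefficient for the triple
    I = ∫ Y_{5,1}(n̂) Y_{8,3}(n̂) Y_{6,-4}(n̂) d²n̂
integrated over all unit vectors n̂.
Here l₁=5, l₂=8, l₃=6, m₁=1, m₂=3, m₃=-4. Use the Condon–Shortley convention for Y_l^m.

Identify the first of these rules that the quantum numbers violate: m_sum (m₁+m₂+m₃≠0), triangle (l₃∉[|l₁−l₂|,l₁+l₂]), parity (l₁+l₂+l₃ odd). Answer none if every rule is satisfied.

Σmᵢ = 0  ✓
l₃∈[|l₁−l₂|,l₁+l₂]=[3,13], have l₃=6  ✓
Σlᵢ = 19 ⇒ odd  ✗

parity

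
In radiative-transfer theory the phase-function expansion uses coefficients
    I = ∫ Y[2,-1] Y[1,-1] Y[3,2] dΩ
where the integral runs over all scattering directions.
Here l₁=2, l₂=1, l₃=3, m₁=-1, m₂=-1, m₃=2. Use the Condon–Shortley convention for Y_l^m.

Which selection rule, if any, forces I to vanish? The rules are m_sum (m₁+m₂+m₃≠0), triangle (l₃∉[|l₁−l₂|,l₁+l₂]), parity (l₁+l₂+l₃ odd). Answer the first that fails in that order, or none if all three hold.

none

Σmᵢ = 0  ✓
l₃∈[|l₁−l₂|,l₁+l₂]=[1,3], have l₃=3  ✓
Σlᵢ = 6 ⇒ even  ✓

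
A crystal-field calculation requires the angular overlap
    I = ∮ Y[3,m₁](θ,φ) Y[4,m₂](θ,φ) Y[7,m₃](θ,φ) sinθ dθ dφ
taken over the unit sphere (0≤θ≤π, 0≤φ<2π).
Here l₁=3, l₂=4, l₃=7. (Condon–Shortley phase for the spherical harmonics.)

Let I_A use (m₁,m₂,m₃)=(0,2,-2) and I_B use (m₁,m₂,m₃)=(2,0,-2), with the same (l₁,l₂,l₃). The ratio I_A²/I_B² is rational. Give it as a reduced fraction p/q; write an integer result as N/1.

Same 3,4,7: normalisation and zero-m 3j drop out of the ratio.
A: Δ: 0! 6! 8! / 15! → 1/45045; sum: t=0:+1/51840 = 1/51840; 3j²(3 4 7; 0 2 -2) = Δ·Π!·Σ² = 8/429  (sign -1)
B: Δ: 0! 6! 8! / 15! → 1/45045; sum: t=0:+1/69120 = 1/69120; 3j²(3 4 7; 2 0 -2) = Δ·Π!·Σ² = 2/143  (sign -1)
I_A²/I_B² = (8/429)/(2/143) = 4/3

4/3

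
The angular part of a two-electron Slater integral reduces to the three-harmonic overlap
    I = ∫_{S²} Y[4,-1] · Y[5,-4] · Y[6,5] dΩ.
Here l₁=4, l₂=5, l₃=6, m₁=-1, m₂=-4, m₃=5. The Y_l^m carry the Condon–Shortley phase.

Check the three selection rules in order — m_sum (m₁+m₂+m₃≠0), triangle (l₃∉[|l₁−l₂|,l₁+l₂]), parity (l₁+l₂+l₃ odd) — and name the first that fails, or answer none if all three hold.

parity

m₁+m₂+m₃ = -1 − 4 + 5 = 0  ✓
triangle: |4−5|=1 ≤ l₃=6 ≤ 4+5=9  ✓
parity: l₁+l₂+l₃ = 15 is odd  ✗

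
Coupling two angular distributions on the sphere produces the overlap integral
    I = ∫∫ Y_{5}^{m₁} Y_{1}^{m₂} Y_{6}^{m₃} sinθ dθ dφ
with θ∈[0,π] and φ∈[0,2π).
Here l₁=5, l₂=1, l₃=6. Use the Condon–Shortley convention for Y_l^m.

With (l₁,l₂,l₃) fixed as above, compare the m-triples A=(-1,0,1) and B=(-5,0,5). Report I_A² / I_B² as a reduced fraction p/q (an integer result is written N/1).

35/11

Same 5,1,6: normalisation and zero-m 3j drop out of the ratio.
A: Δ: 0! 10! 2! / 13! → 1/858; sum: t=0:+1/17280 = 1/17280; 3j²(5 1 6; -1 0 1) = Δ·Π!·Σ² = 35/858  (sign -1)
B: Δ: 0! 10! 2! / 13! → 1/858; sum: t=0:+1/3628800 = 1/3628800; 3j²(5 1 6; -5 0 5) = Δ·Π!·Σ² = 1/78  (sign -1)
I_A²/I_B² = (35/858)/(1/78) = 35/11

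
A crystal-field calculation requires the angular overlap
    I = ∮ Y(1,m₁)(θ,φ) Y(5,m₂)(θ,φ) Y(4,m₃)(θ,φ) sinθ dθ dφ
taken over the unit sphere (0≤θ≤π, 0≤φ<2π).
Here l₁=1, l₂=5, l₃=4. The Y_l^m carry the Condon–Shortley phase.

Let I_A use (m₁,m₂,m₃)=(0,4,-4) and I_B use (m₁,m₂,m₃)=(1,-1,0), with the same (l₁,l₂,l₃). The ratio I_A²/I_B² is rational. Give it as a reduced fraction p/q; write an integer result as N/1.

3/5

l's match ⇒ only the (l;m) 3-j factors differ between A and B.
A: triangle coeff Δ(1,5,4) = 1/495; Σ_t [1,1]: t=1:−1/40320 = -1/40320; (3j)²=1/55 [(1 5 4; 0 4 -4)], sign=-1
B: triangle coeff Δ(1,5,4) = 1/495; Σ_t [0,0]: t=0:+1/1152 = 1/1152; (3j)²=1/33 [(1 5 4; 1 -1 0)], sign=+1
I_A²/I_B² = (1/55)/(1/33) = 3/5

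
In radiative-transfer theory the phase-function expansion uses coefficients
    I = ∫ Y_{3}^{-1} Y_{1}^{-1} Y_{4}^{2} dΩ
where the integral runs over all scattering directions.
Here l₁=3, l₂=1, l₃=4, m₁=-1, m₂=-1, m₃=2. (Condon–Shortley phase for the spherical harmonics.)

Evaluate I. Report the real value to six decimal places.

0.238414

Checks pass: Σm=0; 8 even; l₃=4∈[2,4].
(2·3+1)(2·1+1)(2·4+1) = 189
Δ: 0! 6! 2! / 9! → 1/252
sum: t=0:+1/36 = 1/36
3j²(3 1 4; 0 0 0) = Δ·Π!·Σ² = 4/63  (sign +1)
sum: t=0:+1/96 = 1/96
3j²(3 1 4; -1 -1 2) = Δ·Π!·Σ² = 5/84  (sign +1)
combine: 4πI² = 189·4/63·5/84 = 5/7
take √, sign +1: I = 0.23841361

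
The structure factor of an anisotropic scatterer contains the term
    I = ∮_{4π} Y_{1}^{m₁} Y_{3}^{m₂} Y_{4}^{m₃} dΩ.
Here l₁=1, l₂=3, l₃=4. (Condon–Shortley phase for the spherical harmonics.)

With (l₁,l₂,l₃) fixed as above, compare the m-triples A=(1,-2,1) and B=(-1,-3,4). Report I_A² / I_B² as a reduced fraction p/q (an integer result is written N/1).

Same 1,3,4: normalisation and zero-m 3j drop out of the ratio.
A: Δ: 0! 2! 6! / 9! → 1/252; sum: t=0:+1/240 = 1/240; 3j²(1 3 4; 1 -2 1) = Δ·Π!·Σ² = 1/84  (sign -1)
B: Δ: 0! 2! 6! / 9! → 1/252; sum: t=0:+1/1440 = 1/1440; 3j²(1 3 4; -1 -3 4) = Δ·Π!·Σ² = 1/9  (sign +1)
I_A²/I_B² = (1/84)/(1/9) = 3/28

3/28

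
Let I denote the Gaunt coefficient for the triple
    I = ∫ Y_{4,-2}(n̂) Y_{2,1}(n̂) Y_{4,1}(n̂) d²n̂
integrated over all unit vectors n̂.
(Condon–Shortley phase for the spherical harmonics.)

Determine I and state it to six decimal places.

0.127700

Rules hold: Σm=0, L=10 even, 2≤4≤6.
N = 9·5·9 = 405
Δ = 2!·6!·2!/11! = 1/13860
Racah Σ t=0..2: t=0:+1/192 t=1:−1/36 t=2:+1/192 = -5/288
⇒ 3j(4 2 4; 0 0 0)² = 20/693, sgn -1
Racah Σ t=1..2: t=1:−1/240 t=2:+1/96 = 1/160
⇒ 3j(4 2 4; -2 1 1)² = 27/1540, sgn -1
4πI² = N·(3j₀)²·(3jₘ)² = 1215/5929
I = +1·√(0.204925/4π) = 0.12770047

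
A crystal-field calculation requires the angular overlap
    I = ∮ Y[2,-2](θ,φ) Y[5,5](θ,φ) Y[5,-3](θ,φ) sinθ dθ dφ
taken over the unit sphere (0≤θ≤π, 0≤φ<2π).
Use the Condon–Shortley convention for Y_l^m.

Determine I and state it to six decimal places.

Rules hold: Σm=0, L=12 even, 3≤5≤7.
N = 5·11·11 = 605
Δ = 2!·2!·8!/13! = 1/38610
Racah Σ t=0..2: t=0:+1/2880 t=1:−1/576 t=2:+1/2880 = -1/960
⇒ 3j(2 5 5; 0 0 0)² = 10/429, sgn +1
Racah Σ t=2..2: t=2:+1/161280 = 1/161280
⇒ 3j(2 5 5; -2 5 -3)² = 1/143, sgn +1
4πI² = N·(3j₀)²·(3jₘ)² = 50/507
I = +1·√(0.0986193/4π) = 0.08858824

0.088588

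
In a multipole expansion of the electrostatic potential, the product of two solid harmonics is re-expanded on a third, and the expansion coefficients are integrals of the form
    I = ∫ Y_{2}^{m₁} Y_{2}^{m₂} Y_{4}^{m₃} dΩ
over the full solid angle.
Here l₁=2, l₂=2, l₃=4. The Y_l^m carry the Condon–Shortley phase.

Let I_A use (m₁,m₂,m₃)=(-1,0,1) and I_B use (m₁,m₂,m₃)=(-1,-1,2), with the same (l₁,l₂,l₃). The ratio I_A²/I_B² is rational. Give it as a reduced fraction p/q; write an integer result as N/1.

Same 2,2,4: normalisation and zero-m 3j drop out of the ratio.
A: Δ: 0! 4! 4! / 9! → 1/630; sum: t=0:+1/24 = 1/24; 3j²(2 2 4; -1 0 1) = Δ·Π!·Σ² = 1/21  (sign -1)
B: Δ: 0! 4! 4! / 9! → 1/630; sum: t=0:+1/36 = 1/36; 3j²(2 2 4; -1 -1 2) = Δ·Π!·Σ² = 4/63  (sign +1)
I_A²/I_B² = (1/21)/(4/63) = 3/4

3/4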